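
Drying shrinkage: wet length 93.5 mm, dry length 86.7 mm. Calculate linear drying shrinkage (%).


DS = (93.5 - 86.7) / 93.5 * 100 = 7.27%

7.27


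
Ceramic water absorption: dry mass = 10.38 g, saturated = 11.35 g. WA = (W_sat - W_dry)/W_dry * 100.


WA = (11.35 - 10.38) / 10.38 * 100 = 9.34%

9.34


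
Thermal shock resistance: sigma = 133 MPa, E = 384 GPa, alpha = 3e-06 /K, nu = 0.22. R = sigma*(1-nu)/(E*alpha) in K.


R = 133*(1-0.22)/(384*1000*3e-06) = 90 K

90


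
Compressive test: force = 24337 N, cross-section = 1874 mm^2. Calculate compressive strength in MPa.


CS = 24337 / 1874 = 13.0 MPa

13.0


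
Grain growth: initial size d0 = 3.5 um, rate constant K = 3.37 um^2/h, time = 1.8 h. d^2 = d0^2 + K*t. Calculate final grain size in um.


d^2 = 3.5^2 + 3.37*1.8 = 18.316
d = sqrt(18.316) = 4.28 um

4.28


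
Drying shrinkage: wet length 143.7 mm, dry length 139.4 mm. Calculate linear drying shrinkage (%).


DS = (143.7 - 139.4) / 143.7 * 100 = 2.99%

2.99


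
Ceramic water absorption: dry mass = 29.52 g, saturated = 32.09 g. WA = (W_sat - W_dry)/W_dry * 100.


WA = (32.09 - 29.52) / 29.52 * 100 = 8.71%

8.71


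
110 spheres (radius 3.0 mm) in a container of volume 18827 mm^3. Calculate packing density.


V_sphere = 4/3*pi*3.0^3 = 113.0973 mm^3
Total V = 110*113.0973 = 12440.703 mm^3
PD = 12440.703 / 18827 = 0.661

0.661


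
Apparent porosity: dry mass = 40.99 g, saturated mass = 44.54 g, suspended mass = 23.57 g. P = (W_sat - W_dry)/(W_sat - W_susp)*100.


P = (44.54 - 40.99) / (44.54 - 23.57) * 100 = 3.55 / 20.97 * 100 = 16.9%

16.9


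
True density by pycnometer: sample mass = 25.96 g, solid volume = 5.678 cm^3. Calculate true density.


TD = 25.96 / 5.678 = 4.572 g/cm^3

4.572


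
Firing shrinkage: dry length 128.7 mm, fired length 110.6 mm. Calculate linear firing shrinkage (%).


FS = (128.7 - 110.6) / 128.7 * 100 = 14.06%

14.06


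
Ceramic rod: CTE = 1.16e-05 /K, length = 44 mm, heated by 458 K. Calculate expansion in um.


dL = 1.16e-05 * 44 * 458 * 1000 = 233.763 um

233.763


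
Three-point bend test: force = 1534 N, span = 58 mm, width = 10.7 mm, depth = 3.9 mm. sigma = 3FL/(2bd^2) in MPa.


sigma = 3*1534*58/(2*10.7*3.9^2) = 820.0 MPa

820.0


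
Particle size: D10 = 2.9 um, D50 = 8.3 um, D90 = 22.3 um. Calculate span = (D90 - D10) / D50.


Span = (22.3 - 2.9) / 8.3 = 19.4 / 8.3 = 2.337

2.337


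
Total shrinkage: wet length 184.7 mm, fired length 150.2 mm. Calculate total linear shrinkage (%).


TS = (184.7 - 150.2) / 184.7 * 100 = 18.68%

18.68


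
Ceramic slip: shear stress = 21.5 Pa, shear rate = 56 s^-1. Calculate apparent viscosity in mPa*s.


eta = tau/gamma * 1000 = 21.5/56 * 1000 = 383.9 mPa*s

383.9


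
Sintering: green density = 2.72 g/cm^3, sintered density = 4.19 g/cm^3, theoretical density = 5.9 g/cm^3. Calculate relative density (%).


Relative = 4.19 / 5.9 * 100 = 71.0%

71.0


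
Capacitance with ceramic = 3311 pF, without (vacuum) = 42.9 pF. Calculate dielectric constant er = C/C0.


er = 3311 / 42.9 = 77.18

77.18


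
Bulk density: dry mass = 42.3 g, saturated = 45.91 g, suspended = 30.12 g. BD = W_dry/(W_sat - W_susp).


BD = 42.3 / (45.91 - 30.12) = 42.3 / 15.79 = 2.679 g/cm^3

2.679


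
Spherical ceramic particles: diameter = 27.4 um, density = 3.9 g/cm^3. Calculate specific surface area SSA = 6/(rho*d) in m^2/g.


SSA = 6 / (3.9 * 27.4) = 0.056 m^2/g

0.056


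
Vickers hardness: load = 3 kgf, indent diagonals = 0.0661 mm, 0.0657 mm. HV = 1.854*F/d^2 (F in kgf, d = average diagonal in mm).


d_avg = (0.0661+0.0657)/2 = 0.0659 mm
HV = 1.854*3/0.0659^2 = 1281

1281


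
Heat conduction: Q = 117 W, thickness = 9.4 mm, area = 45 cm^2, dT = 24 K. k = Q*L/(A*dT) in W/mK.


k = 117*9.4/1000/(45/10000*24) = 10.18 W/mK

10.18


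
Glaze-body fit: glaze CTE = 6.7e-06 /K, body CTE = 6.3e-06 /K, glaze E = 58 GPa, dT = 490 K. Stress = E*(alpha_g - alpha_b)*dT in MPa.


Stress = 58*1000*(6.7e-06 - 6.3e-06)*490 = 11.4 MPa

11.4


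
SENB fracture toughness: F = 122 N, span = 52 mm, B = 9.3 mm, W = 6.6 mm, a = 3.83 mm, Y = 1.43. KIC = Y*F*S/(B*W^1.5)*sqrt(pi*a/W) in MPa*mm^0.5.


KIC = 1.43*122*52/(9.3*6.6^1.5)*sqrt(pi*3.83/6.6) = 77.68

77.68


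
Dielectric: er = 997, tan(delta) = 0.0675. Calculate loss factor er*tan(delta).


Loss = 997 * 0.0675 = 67.298

67.298


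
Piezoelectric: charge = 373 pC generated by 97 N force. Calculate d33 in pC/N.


d33 = 373 / 97 = 3.8 pC/N

3.8


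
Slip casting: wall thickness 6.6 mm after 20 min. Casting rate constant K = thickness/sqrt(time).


K = 6.6 / sqrt(20) = 6.6 / 4.4721 = 1.476 mm/min^0.5

1.476


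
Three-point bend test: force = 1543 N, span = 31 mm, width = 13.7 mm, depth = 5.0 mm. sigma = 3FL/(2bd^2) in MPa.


sigma = 3*1543*31/(2*13.7*5.0^2) = 209.5 MPa

209.5


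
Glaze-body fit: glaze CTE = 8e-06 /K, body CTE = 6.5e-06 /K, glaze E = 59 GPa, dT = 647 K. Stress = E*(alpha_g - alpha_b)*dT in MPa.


Stress = 59*1000*(8e-06 - 6.5e-06)*647 = 57.3 MPa

57.3


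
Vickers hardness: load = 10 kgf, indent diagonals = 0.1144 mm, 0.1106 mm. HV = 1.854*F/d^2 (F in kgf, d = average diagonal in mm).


d_avg = (0.1144+0.1106)/2 = 0.1125 mm
HV = 1.854*10/0.1125^2 = 1465

1465


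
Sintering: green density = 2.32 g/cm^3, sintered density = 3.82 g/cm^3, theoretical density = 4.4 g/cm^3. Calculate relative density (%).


Relative = 3.82 / 4.4 * 100 = 86.8%

86.8


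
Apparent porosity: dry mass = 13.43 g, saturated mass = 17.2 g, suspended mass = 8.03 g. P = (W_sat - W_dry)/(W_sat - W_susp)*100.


P = (17.2 - 13.43) / (17.2 - 8.03) * 100 = 3.77 / 9.17 * 100 = 41.1%

41.1


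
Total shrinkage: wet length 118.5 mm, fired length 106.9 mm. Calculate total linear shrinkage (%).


TS = (118.5 - 106.9) / 118.5 * 100 = 9.79%

9.79


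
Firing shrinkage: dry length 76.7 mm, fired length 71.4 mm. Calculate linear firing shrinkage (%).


FS = (76.7 - 71.4) / 76.7 * 100 = 6.91%

6.91


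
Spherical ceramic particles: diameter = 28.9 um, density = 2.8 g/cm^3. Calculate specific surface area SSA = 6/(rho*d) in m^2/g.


SSA = 6 / (2.8 * 28.9) = 0.074 m^2/g

0.074


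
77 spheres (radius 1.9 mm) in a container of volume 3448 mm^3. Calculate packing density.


V_sphere = 4/3*pi*1.9^3 = 28.7309 mm^3
Total V = 77*28.7309 = 2212.2793 mm^3
PD = 2212.2793 / 3448 = 0.642

0.642


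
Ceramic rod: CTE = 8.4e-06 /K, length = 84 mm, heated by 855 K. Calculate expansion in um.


dL = 8.4e-06 * 84 * 855 * 1000 = 603.288 um

603.288


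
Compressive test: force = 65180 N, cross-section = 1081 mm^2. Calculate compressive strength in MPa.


CS = 65180 / 1081 = 60.3 MPa

60.3


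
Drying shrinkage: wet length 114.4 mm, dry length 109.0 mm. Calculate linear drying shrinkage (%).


DS = (114.4 - 109.0) / 114.4 * 100 = 4.72%

4.72


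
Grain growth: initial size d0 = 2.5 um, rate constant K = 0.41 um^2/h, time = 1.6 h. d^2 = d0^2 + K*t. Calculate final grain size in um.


d^2 = 2.5^2 + 0.41*1.6 = 6.906
d = sqrt(6.906) = 2.63 um

2.63


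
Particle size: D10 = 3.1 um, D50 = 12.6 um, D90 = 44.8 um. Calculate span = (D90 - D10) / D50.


Span = (44.8 - 3.1) / 12.6 = 41.7 / 12.6 = 3.31

3.31


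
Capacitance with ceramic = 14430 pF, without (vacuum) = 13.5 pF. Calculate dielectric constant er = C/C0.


er = 14430 / 13.5 = 1068.89

1068.89


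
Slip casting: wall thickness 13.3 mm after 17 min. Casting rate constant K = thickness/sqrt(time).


K = 13.3 / sqrt(17) = 13.3 / 4.1231 = 3.226 mm/min^0.5

3.226


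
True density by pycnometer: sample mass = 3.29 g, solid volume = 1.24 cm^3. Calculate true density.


TD = 3.29 / 1.24 = 2.653 g/cm^3

2.653


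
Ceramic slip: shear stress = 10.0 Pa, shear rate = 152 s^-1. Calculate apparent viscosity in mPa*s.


eta = tau/gamma * 1000 = 10.0/152 * 1000 = 65.8 mPa*s

65.8


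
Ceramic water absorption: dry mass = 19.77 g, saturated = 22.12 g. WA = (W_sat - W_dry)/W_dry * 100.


WA = (22.12 - 19.77) / 19.77 * 100 = 11.89%

11.89


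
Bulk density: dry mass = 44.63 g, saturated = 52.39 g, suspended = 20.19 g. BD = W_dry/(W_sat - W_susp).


BD = 44.63 / (52.39 - 20.19) = 44.63 / 32.2 = 1.386 g/cm^3

1.386


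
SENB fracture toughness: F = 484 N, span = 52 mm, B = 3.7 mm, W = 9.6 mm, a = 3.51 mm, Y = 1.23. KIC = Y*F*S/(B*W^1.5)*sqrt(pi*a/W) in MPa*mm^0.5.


KIC = 1.23*484*52/(3.7*9.6^1.5)*sqrt(pi*3.51/9.6) = 301.47

301.47


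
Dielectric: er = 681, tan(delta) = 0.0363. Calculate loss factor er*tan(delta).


Loss = 681 * 0.0363 = 24.72

24.72


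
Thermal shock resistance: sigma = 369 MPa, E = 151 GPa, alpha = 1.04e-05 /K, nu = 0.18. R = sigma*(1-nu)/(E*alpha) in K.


R = 369*(1-0.18)/(151*1000*1.04e-05) = 193 K

193


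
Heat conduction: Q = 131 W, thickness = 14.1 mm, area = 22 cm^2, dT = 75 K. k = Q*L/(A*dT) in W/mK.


k = 131*14.1/1000/(22/10000*75) = 11.19 W/mK

11.19


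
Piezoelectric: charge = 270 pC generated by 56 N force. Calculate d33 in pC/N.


d33 = 270 / 56 = 4.8 pC/N

4.8


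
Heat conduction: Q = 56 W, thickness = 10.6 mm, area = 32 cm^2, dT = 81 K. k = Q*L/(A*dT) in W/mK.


k = 56*10.6/1000/(32/10000*81) = 2.29 W/mK

2.29


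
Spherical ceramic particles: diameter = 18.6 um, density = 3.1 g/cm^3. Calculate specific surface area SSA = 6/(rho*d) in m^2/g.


SSA = 6 / (3.1 * 18.6) = 0.104 m^2/g

0.104


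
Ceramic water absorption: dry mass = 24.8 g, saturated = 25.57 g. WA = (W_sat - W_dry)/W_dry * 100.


WA = (25.57 - 24.8) / 24.8 * 100 = 3.1%

3.1


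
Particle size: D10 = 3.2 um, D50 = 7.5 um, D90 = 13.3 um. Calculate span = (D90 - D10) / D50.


Span = (13.3 - 3.2) / 7.5 = 10.1 / 7.5 = 1.347

1.347


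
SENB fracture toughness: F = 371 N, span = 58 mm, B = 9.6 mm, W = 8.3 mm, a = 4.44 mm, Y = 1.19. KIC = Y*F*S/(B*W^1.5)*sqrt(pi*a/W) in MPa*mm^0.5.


KIC = 1.19*371*58/(9.6*8.3^1.5)*sqrt(pi*4.44/8.3) = 144.61

144.61


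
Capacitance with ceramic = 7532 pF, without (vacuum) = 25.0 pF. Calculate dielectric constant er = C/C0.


er = 7532 / 25.0 = 301.28

301.28


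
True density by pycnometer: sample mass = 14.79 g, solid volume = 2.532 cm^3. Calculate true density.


TD = 14.79 / 2.532 = 5.841 g/cm^3

5.841


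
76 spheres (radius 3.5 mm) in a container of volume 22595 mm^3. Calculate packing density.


V_sphere = 4/3*pi*3.5^3 = 179.5944 mm^3
Total V = 76*179.5944 = 13649.1744 mm^3
PD = 13649.1744 / 22595 = 0.604

0.604


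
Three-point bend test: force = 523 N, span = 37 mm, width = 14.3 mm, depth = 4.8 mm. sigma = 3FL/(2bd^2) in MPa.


sigma = 3*523*37/(2*14.3*4.8^2) = 88.1 MPa

88.1


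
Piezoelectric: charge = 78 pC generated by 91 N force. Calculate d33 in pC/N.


d33 = 78 / 91 = 0.9 pC/N

0.9


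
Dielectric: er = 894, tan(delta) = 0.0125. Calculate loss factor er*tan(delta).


Loss = 894 * 0.0125 = 11.175

11.175


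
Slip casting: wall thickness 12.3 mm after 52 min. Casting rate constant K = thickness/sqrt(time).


K = 12.3 / sqrt(52) = 12.3 / 7.2111 = 1.706 mm/min^0.5

1.706


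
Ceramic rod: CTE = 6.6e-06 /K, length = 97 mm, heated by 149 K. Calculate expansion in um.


dL = 6.6e-06 * 97 * 149 * 1000 = 95.39 um

95.39


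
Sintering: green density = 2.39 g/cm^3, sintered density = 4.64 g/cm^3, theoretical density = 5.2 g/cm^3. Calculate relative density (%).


Relative = 4.64 / 5.2 * 100 = 89.2%

89.2


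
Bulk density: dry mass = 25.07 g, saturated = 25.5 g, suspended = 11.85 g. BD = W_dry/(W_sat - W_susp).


BD = 25.07 / (25.5 - 11.85) = 25.07 / 13.65 = 1.837 g/cm^3

1.837


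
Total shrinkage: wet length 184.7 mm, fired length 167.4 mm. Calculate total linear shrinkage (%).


TS = (184.7 - 167.4) / 184.7 * 100 = 9.37%

9.37


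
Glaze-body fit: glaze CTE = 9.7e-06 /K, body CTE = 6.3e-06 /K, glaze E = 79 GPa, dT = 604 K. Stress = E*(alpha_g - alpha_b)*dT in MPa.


Stress = 79*1000*(9.7e-06 - 6.3e-06)*604 = 162.2 MPa

162.2


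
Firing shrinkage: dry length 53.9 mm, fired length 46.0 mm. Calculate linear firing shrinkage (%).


FS = (53.9 - 46.0) / 53.9 * 100 = 14.66%

14.66


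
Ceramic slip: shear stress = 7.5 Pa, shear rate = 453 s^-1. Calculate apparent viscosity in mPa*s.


eta = tau/gamma * 1000 = 7.5/453 * 1000 = 16.6 mPa*s

16.6


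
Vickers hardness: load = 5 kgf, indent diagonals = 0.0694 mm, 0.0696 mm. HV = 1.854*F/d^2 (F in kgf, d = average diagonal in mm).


d_avg = (0.0694+0.0696)/2 = 0.0695 mm
HV = 1.854*5/0.0695^2 = 1919

1919


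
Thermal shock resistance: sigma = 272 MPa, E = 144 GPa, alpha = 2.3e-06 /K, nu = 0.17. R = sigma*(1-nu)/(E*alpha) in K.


R = 272*(1-0.17)/(144*1000*2.3e-06) = 682 K

682


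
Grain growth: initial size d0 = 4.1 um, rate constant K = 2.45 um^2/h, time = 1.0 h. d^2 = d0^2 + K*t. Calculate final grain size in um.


d^2 = 4.1^2 + 2.45*1.0 = 19.26
d = sqrt(19.26) = 4.39 um

4.39


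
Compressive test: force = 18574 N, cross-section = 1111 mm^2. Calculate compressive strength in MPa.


CS = 18574 / 1111 = 16.7 MPa

16.7


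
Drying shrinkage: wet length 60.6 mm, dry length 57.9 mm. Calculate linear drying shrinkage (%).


DS = (60.6 - 57.9) / 60.6 * 100 = 4.46%

4.46


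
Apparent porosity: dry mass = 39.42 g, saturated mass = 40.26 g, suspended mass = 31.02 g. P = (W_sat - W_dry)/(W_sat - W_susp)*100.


P = (40.26 - 39.42) / (40.26 - 31.02) * 100 = 0.84 / 9.24 * 100 = 9.1%

9.1


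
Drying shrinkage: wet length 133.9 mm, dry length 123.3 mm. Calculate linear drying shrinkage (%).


DS = (133.9 - 123.3) / 133.9 * 100 = 7.92%

7.92


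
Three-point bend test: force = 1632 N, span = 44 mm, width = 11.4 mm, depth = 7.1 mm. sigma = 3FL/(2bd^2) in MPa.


sigma = 3*1632*44/(2*11.4*7.1^2) = 187.4 MPa

187.4


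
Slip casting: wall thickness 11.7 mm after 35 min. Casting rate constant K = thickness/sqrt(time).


K = 11.7 / sqrt(35) = 11.7 / 5.9161 = 1.978 mm/min^0.5

1.978


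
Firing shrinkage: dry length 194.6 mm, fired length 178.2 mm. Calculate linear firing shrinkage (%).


FS = (194.6 - 178.2) / 194.6 * 100 = 8.43%

8.43


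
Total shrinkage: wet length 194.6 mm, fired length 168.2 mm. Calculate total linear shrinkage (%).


TS = (194.6 - 168.2) / 194.6 * 100 = 13.57%

13.57


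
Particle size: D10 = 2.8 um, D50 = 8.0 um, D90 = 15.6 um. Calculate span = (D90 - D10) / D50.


Span = (15.6 - 2.8) / 8.0 = 12.8 / 8.0 = 1.6

1.6


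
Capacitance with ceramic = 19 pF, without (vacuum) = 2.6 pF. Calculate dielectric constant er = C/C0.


er = 19 / 2.6 = 7.31

7.31


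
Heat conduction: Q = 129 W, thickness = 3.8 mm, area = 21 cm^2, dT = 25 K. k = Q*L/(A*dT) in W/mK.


k = 129*3.8/1000/(21/10000*25) = 9.34 W/mK

9.34


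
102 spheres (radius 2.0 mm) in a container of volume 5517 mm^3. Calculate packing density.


V_sphere = 4/3*pi*2.0^3 = 33.5103 mm^3
Total V = 102*33.5103 = 3418.0506 mm^3
PD = 3418.0506 / 5517 = 0.62

0.62


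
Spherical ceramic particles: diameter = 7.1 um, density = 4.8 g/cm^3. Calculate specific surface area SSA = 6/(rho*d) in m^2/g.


SSA = 6 / (4.8 * 7.1) = 0.176 m^2/g

0.176


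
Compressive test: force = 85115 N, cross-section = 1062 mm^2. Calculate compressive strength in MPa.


CS = 85115 / 1062 = 80.1 MPa

80.1


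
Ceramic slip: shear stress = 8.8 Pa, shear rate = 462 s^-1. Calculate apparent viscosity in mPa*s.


eta = tau/gamma * 1000 = 8.8/462 * 1000 = 19.0 mPa*s

19.0


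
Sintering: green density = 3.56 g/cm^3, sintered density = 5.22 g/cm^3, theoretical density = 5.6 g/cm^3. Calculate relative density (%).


Relative = 5.22 / 5.6 * 100 = 93.2%

93.2


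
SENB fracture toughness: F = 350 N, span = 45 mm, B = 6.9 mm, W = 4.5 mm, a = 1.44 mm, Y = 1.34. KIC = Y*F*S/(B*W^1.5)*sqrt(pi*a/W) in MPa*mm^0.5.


KIC = 1.34*350*45/(6.9*4.5^1.5)*sqrt(pi*1.44/4.5) = 321.27

321.27


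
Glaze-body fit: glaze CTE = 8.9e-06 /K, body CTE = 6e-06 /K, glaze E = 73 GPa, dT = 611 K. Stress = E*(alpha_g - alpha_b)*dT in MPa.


Stress = 73*1000*(8.9e-06 - 6e-06)*611 = 129.3 MPa

129.3


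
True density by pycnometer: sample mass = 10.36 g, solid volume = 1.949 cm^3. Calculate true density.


TD = 10.36 / 1.949 = 5.316 g/cm^3

5.316


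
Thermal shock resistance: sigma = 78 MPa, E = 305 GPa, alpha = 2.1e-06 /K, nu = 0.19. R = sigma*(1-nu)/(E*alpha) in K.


R = 78*(1-0.19)/(305*1000*2.1e-06) = 99 K

99


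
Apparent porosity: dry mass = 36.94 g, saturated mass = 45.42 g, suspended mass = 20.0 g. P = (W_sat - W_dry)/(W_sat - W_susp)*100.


P = (45.42 - 36.94) / (45.42 - 20.0) * 100 = 8.48 / 25.42 * 100 = 33.4%

33.4


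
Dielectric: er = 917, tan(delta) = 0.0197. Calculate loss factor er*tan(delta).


Loss = 917 * 0.0197 = 18.065

18.065


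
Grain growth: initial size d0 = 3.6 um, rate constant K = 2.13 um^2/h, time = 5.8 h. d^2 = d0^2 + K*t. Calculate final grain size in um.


d^2 = 3.6^2 + 2.13*5.8 = 25.314
d = sqrt(25.314) = 5.03 um

5.03


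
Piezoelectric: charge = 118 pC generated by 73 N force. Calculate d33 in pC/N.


d33 = 118 / 73 = 1.6 pC/N

1.6


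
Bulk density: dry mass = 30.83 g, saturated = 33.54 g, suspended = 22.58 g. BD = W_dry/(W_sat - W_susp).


BD = 30.83 / (33.54 - 22.58) = 30.83 / 10.96 = 2.813 g/cm^3

2.813


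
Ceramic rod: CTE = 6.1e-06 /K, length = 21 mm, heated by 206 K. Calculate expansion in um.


dL = 6.1e-06 * 21 * 206 * 1000 = 26.389 um

26.389


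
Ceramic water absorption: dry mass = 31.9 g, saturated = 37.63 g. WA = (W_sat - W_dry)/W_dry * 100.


WA = (37.63 - 31.9) / 31.9 * 100 = 17.96%

17.96


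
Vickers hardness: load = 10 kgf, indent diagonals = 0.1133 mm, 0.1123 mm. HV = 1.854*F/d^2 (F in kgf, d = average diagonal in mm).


d_avg = (0.1133+0.1123)/2 = 0.1128 mm
HV = 1.854*10/0.1128^2 = 1457

1457


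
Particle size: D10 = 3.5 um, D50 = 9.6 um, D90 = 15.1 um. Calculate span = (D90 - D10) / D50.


Span = (15.1 - 3.5) / 9.6 = 11.6 / 9.6 = 1.208

1.208


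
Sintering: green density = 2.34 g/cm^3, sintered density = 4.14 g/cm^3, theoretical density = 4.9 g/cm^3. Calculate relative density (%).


Relative = 4.14 / 4.9 * 100 = 84.5%

84.5


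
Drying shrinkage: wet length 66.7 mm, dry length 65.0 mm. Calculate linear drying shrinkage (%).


DS = (66.7 - 65.0) / 66.7 * 100 = 2.55%

2.55


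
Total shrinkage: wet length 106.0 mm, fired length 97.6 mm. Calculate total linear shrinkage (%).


TS = (106.0 - 97.6) / 106.0 * 100 = 7.92%

7.92


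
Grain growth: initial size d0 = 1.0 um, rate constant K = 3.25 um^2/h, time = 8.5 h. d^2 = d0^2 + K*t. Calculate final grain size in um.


d^2 = 1.0^2 + 3.25*8.5 = 28.625
d = sqrt(28.625) = 5.35 um

5.35


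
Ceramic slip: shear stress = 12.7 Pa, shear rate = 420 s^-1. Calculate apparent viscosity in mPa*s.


eta = tau/gamma * 1000 = 12.7/420 * 1000 = 30.2 mPa*s

30.2


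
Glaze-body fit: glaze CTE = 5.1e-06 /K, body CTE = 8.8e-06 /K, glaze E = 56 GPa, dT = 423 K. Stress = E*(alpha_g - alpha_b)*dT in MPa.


Stress = 56*1000*(5.1e-06 - 8.8e-06)*423 = -87.6 MPa

-87.6


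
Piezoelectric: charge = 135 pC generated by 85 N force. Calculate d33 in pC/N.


d33 = 135 / 85 = 1.6 pC/N

1.6


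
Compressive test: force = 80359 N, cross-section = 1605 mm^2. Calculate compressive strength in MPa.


CS = 80359 / 1605 = 50.1 MPa

50.1


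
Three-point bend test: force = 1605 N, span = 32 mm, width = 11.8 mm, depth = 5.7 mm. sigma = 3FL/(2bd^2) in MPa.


sigma = 3*1605*32/(2*11.8*5.7^2) = 200.9 MPa

200.9


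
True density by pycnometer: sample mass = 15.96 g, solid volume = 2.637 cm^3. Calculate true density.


TD = 15.96 / 2.637 = 6.052 g/cm^3

6.052


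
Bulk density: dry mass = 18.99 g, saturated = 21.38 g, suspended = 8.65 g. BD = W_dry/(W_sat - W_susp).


BD = 18.99 / (21.38 - 8.65) = 18.99 / 12.73 = 1.492 g/cm^3

1.492


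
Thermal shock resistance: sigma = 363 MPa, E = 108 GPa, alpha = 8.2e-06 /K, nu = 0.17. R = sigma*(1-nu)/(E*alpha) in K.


R = 363*(1-0.17)/(108*1000*8.2e-06) = 340 K

340


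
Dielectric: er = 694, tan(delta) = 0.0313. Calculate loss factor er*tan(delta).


Loss = 694 * 0.0313 = 21.722

21.722


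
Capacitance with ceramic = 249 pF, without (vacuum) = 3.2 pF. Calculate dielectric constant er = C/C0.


er = 249 / 3.2 = 77.81

77.81


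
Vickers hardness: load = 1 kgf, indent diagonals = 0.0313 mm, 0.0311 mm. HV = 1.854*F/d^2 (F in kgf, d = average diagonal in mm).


d_avg = (0.0313+0.0311)/2 = 0.0312 mm
HV = 1.854*1/0.0312^2 = 1905

1905


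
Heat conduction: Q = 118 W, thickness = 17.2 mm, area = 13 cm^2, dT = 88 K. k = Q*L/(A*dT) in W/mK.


k = 118*17.2/1000/(13/10000*88) = 17.74 W/mK

17.74


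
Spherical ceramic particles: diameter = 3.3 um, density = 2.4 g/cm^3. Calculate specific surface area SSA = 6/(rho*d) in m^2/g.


SSA = 6 / (2.4 * 3.3) = 0.758 m^2/g

0.758


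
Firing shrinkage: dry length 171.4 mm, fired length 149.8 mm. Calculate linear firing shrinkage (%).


FS = (171.4 - 149.8) / 171.4 * 100 = 12.6%

12.6


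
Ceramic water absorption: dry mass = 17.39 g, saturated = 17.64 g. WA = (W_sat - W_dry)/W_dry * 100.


WA = (17.64 - 17.39) / 17.39 * 100 = 1.44%

1.44


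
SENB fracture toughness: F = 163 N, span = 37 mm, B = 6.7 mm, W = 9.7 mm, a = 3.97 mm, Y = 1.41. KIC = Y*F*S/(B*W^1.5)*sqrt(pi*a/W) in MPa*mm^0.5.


KIC = 1.41*163*37/(6.7*9.7^1.5)*sqrt(pi*3.97/9.7) = 47.64

47.64


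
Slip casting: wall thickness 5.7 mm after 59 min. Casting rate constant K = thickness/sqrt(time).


K = 5.7 / sqrt(59) = 5.7 / 7.6811 = 0.742 mm/min^0.5

0.742


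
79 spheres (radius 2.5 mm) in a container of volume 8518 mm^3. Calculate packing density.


V_sphere = 4/3*pi*2.5^3 = 65.4498 mm^3
Total V = 79*65.4498 = 5170.5342 mm^3
PD = 5170.5342 / 8518 = 0.607

0.607


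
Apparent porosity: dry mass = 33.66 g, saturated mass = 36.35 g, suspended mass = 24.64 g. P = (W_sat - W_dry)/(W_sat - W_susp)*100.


P = (36.35 - 33.66) / (36.35 - 24.64) * 100 = 2.69 / 11.71 * 100 = 23.0%

23.0


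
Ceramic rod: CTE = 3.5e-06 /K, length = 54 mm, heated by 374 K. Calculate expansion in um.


dL = 3.5e-06 * 54 * 374 * 1000 = 70.686 um

70.686


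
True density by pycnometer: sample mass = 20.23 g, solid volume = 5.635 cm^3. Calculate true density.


TD = 20.23 / 5.635 = 3.59 g/cm^3

3.59


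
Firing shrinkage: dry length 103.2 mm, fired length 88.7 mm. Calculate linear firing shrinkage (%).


FS = (103.2 - 88.7) / 103.2 * 100 = 14.05%

14.05


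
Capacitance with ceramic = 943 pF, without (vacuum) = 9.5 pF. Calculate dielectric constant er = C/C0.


er = 943 / 9.5 = 99.26

99.26


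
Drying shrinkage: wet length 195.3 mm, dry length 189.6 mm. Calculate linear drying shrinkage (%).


DS = (195.3 - 189.6) / 195.3 * 100 = 2.92%

2.92


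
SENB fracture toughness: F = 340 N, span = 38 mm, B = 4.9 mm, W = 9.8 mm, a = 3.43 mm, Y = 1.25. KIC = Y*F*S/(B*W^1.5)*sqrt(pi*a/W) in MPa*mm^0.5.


KIC = 1.25*340*38/(4.9*9.8^1.5)*sqrt(pi*3.43/9.8) = 112.65

112.65


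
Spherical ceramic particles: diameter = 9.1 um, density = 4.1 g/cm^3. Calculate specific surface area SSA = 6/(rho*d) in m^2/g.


SSA = 6 / (4.1 * 9.1) = 0.161 m^2/g

0.161


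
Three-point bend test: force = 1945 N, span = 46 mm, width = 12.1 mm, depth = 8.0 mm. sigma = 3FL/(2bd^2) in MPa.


sigma = 3*1945*46/(2*12.1*8.0^2) = 173.3 MPa

173.3


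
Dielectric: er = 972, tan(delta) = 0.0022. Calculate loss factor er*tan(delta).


Loss = 972 * 0.0022 = 2.138

2.138


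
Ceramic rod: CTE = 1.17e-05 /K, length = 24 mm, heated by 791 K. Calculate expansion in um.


dL = 1.17e-05 * 24 * 791 * 1000 = 222.113 um

222.113


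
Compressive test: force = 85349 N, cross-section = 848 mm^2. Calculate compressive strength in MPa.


CS = 85349 / 848 = 100.6 MPa

100.6


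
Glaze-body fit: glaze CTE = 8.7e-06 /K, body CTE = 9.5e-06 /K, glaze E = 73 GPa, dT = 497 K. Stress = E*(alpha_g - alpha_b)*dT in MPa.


Stress = 73*1000*(8.7e-06 - 9.5e-06)*497 = -29.0 MPa

-29.0


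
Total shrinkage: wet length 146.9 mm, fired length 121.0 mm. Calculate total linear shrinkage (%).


TS = (146.9 - 121.0) / 146.9 * 100 = 17.63%

17.63


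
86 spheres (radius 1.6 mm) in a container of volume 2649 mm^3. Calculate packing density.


V_sphere = 4/3*pi*1.6^3 = 17.1573 mm^3
Total V = 86*17.1573 = 1475.5278 mm^3
PD = 1475.5278 / 2649 = 0.557

0.557


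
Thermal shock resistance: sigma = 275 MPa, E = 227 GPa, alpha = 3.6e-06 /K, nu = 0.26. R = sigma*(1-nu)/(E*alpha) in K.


R = 275*(1-0.26)/(227*1000*3.6e-06) = 249 K

249


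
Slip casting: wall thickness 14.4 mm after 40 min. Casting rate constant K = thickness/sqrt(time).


K = 14.4 / sqrt(40) = 14.4 / 6.3246 = 2.277 mm/min^0.5

2.277


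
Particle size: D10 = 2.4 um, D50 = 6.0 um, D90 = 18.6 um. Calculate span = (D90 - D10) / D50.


Span = (18.6 - 2.4) / 6.0 = 16.2 / 6.0 = 2.7

2.7


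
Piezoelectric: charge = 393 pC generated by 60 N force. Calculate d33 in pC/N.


d33 = 393 / 60 = 6.6 pC/N

6.6


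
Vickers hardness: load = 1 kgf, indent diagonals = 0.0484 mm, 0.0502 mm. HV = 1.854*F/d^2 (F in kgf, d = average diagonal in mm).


d_avg = (0.0484+0.0502)/2 = 0.0493 mm
HV = 1.854*1/0.0493^2 = 763

763


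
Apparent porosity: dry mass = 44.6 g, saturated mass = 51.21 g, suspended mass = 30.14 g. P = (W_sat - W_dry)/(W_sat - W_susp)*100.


P = (51.21 - 44.6) / (51.21 - 30.14) * 100 = 6.61 / 21.07 * 100 = 31.4%

31.4


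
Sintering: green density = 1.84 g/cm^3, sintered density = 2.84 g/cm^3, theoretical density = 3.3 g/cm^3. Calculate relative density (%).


Relative = 2.84 / 3.3 * 100 = 86.1%

86.1


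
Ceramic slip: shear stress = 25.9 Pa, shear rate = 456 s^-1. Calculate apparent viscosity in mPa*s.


eta = tau/gamma * 1000 = 25.9/456 * 1000 = 56.8 mPa*s

56.8


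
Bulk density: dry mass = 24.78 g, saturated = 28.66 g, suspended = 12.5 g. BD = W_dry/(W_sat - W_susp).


BD = 24.78 / (28.66 - 12.5) = 24.78 / 16.16 = 1.533 g/cm^3

1.533


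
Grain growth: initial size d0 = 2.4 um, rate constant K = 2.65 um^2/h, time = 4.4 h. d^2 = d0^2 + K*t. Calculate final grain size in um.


d^2 = 2.4^2 + 2.65*4.4 = 17.42
d = sqrt(17.42) = 4.17 um

4.17


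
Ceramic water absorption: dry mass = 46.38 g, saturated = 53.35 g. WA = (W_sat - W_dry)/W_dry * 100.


WA = (53.35 - 46.38) / 46.38 * 100 = 15.03%

15.03


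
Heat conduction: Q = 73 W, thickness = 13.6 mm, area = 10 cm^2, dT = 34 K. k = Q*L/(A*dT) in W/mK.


k = 73*13.6/1000/(10/10000*34) = 29.2 W/mK

29.2


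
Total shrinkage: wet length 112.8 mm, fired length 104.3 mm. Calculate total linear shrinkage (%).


TS = (112.8 - 104.3) / 112.8 * 100 = 7.54%

7.54


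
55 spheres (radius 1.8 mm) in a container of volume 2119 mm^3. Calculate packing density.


V_sphere = 4/3*pi*1.8^3 = 24.429 mm^3
Total V = 55*24.429 = 1343.595 mm^3
PD = 1343.595 / 2119 = 0.634

0.634


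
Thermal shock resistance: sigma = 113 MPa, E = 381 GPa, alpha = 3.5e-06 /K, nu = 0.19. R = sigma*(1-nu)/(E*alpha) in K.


R = 113*(1-0.19)/(381*1000*3.5e-06) = 69 K

69


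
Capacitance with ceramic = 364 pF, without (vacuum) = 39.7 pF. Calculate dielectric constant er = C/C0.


er = 364 / 39.7 = 9.17

9.17


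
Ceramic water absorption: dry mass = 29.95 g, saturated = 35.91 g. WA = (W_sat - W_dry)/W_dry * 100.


WA = (35.91 - 29.95) / 29.95 * 100 = 19.9%

19.9


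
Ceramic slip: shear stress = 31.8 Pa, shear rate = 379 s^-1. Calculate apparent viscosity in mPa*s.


eta = tau/gamma * 1000 = 31.8/379 * 1000 = 83.9 mPa*s

83.9


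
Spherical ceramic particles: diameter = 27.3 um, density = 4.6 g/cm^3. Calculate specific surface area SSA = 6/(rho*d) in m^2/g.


SSA = 6 / (4.6 * 27.3) = 0.048 m^2/g

0.048


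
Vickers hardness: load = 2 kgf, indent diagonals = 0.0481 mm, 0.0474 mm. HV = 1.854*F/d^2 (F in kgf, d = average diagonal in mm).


d_avg = (0.0481+0.0474)/2 = 0.04775 mm
HV = 1.854*2/0.04775^2 = 1626

1626


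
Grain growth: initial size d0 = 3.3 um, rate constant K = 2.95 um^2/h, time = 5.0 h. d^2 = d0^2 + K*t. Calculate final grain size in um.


d^2 = 3.3^2 + 2.95*5.0 = 25.64
d = sqrt(25.64) = 5.06 um

5.06


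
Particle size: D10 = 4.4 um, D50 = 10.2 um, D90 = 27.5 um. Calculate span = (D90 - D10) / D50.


Span = (27.5 - 4.4) / 10.2 = 23.1 / 10.2 = 2.265

2.265


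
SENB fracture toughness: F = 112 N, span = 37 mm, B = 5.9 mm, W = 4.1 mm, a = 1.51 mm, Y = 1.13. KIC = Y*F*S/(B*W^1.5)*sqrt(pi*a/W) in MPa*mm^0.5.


KIC = 1.13*112*37/(5.9*4.1^1.5)*sqrt(pi*1.51/4.1) = 102.84

102.84


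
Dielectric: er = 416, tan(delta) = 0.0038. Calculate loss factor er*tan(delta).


Loss = 416 * 0.0038 = 1.581

1.581


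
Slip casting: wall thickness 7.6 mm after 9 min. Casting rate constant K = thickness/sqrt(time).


K = 7.6 / sqrt(9) = 7.6 / 3.0 = 2.533 mm/min^0.5

2.533


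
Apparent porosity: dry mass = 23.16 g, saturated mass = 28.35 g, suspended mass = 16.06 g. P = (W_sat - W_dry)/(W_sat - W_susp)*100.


P = (28.35 - 23.16) / (28.35 - 16.06) * 100 = 5.19 / 12.29 * 100 = 42.2%

42.2


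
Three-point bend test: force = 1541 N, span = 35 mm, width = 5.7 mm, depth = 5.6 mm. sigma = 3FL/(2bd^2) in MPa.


sigma = 3*1541*35/(2*5.7*5.6^2) = 452.6 MPa

452.6


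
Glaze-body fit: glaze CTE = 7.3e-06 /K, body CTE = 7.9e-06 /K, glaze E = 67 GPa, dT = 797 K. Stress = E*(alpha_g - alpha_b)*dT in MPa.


Stress = 67*1000*(7.3e-06 - 7.9e-06)*797 = -32.0 MPa

-32.0


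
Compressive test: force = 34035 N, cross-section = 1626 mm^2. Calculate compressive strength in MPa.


CS = 34035 / 1626 = 20.9 MPa

20.9


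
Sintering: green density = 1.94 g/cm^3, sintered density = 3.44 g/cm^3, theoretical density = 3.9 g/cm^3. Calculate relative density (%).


Relative = 3.44 / 3.9 * 100 = 88.2%

88.2


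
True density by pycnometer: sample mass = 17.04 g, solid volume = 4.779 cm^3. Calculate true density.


TD = 17.04 / 4.779 = 3.566 g/cm^3

3.566


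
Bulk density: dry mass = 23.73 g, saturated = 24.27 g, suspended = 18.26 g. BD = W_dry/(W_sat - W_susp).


BD = 23.73 / (24.27 - 18.26) = 23.73 / 6.01 = 3.948 g/cm^3

3.948


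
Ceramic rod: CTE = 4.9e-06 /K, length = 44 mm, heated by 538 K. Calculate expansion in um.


dL = 4.9e-06 * 44 * 538 * 1000 = 115.993 um

115.993


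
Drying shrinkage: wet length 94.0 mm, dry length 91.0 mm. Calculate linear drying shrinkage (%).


DS = (94.0 - 91.0) / 94.0 * 100 = 3.19%

3.19


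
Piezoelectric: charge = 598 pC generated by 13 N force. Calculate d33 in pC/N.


d33 = 598 / 13 = 46.0 pC/N

46.0


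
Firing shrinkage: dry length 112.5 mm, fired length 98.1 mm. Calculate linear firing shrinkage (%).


FS = (112.5 - 98.1) / 112.5 * 100 = 12.8%

12.8


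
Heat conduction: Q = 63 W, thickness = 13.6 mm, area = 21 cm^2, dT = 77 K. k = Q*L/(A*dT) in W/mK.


k = 63*13.6/1000/(21/10000*77) = 5.3 W/mK

5.3


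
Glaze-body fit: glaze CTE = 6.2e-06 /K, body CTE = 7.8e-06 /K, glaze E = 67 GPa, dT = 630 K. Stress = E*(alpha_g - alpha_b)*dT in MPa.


Stress = 67*1000*(6.2e-06 - 7.8e-06)*630 = -67.5 MPa

-67.5


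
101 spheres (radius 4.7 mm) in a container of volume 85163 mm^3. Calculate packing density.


V_sphere = 4/3*pi*4.7^3 = 434.8928 mm^3
Total V = 101*434.8928 = 43924.1728 mm^3
PD = 43924.1728 / 85163 = 0.516

0.516


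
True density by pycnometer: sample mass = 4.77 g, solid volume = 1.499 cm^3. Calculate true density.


TD = 4.77 / 1.499 = 3.182 g/cm^3

3.182


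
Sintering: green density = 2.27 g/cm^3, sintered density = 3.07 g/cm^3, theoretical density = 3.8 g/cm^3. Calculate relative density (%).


Relative = 3.07 / 3.8 * 100 = 80.8%

80.8


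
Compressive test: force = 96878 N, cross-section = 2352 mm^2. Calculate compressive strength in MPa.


CS = 96878 / 2352 = 41.2 MPa

41.2


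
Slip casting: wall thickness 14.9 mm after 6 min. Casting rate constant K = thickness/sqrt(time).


K = 14.9 / sqrt(6) = 14.9 / 2.4495 = 6.083 mm/min^0.5

6.083


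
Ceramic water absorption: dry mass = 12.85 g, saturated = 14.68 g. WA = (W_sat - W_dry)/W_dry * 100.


WA = (14.68 - 12.85) / 12.85 * 100 = 14.24%

14.24


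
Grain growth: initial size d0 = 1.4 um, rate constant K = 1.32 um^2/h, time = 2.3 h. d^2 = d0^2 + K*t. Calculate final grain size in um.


d^2 = 1.4^2 + 1.32*2.3 = 4.996
d = sqrt(4.996) = 2.24 um

2.24


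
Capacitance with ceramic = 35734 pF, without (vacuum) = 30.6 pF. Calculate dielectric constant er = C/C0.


er = 35734 / 30.6 = 1167.78

1167.78


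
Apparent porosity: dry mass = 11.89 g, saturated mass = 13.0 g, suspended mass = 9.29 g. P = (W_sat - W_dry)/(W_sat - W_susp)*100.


P = (13.0 - 11.89) / (13.0 - 9.29) * 100 = 1.11 / 3.71 * 100 = 29.9%

29.9


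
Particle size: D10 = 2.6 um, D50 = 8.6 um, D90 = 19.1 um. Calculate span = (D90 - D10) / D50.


Span = (19.1 - 2.6) / 8.6 = 16.5 / 8.6 = 1.919

1.919


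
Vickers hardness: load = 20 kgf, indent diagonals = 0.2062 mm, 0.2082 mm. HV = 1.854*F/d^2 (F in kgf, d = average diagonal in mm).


d_avg = (0.2062+0.2082)/2 = 0.2072 mm
HV = 1.854*20/0.2072^2 = 864

864


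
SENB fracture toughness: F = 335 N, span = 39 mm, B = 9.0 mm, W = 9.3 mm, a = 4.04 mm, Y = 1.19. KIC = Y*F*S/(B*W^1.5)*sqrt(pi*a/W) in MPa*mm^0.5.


KIC = 1.19*335*39/(9.0*9.3^1.5)*sqrt(pi*4.04/9.3) = 71.16

71.16


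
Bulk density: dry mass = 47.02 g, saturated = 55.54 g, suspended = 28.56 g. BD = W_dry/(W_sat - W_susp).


BD = 47.02 / (55.54 - 28.56) = 47.02 / 26.98 = 1.743 g/cm^3

1.743


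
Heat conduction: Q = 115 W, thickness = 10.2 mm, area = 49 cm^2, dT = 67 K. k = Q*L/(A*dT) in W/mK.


k = 115*10.2/1000/(49/10000*67) = 3.57 W/mK

3.57


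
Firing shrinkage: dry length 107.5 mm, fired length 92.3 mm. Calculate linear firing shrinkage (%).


FS = (107.5 - 92.3) / 107.5 * 100 = 14.14%

14.14


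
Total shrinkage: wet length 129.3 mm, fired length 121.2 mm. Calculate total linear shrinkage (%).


TS = (129.3 - 121.2) / 129.3 * 100 = 6.26%

6.26


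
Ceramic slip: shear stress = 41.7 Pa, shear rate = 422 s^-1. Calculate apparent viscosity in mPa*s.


eta = tau/gamma * 1000 = 41.7/422 * 1000 = 98.8 mPa*s

98.8


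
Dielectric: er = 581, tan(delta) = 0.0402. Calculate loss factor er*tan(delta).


Loss = 581 * 0.0402 = 23.356

23.356


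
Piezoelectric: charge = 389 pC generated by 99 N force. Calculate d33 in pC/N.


d33 = 389 / 99 = 3.9 pC/N

3.9


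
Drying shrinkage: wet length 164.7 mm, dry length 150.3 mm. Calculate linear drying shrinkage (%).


DS = (164.7 - 150.3) / 164.7 * 100 = 8.74%

8.74


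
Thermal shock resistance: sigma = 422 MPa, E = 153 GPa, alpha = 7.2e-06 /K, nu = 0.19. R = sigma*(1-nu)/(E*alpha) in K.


R = 422*(1-0.19)/(153*1000*7.2e-06) = 310 K

310


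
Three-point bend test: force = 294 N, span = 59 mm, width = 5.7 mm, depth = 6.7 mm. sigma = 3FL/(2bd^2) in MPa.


sigma = 3*294*59/(2*5.7*6.7^2) = 101.7 MPa

101.7


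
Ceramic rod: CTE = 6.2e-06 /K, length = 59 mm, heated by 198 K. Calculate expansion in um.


dL = 6.2e-06 * 59 * 198 * 1000 = 72.428 um

72.428


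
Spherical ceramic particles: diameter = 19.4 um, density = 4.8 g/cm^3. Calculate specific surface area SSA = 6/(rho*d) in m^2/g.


SSA = 6 / (4.8 * 19.4) = 0.064 m^2/g

0.064


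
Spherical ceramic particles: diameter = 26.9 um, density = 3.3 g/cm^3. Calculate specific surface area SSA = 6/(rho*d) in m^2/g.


SSA = 6 / (3.3 * 26.9) = 0.068 m^2/g

0.068


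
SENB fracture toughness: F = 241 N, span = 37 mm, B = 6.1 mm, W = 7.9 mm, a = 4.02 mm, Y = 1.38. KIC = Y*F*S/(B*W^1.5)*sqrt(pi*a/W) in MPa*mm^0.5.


KIC = 1.38*241*37/(6.1*7.9^1.5)*sqrt(pi*4.02/7.9) = 114.87

114.87


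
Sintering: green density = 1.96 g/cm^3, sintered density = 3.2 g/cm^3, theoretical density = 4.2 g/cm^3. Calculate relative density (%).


Relative = 3.2 / 4.2 * 100 = 76.2%

76.2


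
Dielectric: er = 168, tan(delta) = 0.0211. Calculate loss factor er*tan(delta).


Loss = 168 * 0.0211 = 3.545

3.545


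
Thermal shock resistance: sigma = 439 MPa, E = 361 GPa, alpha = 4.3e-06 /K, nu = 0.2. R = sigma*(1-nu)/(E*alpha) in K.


R = 439*(1-0.2)/(361*1000*4.3e-06) = 226 K

226


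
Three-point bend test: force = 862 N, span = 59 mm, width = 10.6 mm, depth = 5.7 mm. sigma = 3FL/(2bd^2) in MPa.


sigma = 3*862*59/(2*10.6*5.7^2) = 221.5 MPa

221.5


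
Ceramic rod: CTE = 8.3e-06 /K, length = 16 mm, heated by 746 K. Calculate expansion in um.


dL = 8.3e-06 * 16 * 746 * 1000 = 99.069 um

99.069


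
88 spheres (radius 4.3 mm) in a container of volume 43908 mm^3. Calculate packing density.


V_sphere = 4/3*pi*4.3^3 = 333.0381 mm^3
Total V = 88*333.0381 = 29307.3528 mm^3
PD = 29307.3528 / 43908 = 0.667

0.667


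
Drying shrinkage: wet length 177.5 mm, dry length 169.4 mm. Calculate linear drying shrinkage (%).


DS = (177.5 - 169.4) / 177.5 * 100 = 4.56%

4.56


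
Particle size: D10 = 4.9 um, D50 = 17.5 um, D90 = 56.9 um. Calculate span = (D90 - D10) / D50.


Span = (56.9 - 4.9) / 17.5 = 52.0 / 17.5 = 2.971

2.971


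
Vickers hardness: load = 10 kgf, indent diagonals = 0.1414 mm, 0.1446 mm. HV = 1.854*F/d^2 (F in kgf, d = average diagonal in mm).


d_avg = (0.1414+0.1446)/2 = 0.143 mm
HV = 1.854*10/0.143^2 = 907

907


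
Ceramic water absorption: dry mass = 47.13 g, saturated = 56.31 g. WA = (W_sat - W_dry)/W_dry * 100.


WA = (56.31 - 47.13) / 47.13 * 100 = 19.48%

19.48


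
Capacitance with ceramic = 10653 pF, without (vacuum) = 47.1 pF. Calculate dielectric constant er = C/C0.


er = 10653 / 47.1 = 226.18

226.18


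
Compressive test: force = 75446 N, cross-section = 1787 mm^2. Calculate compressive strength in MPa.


CS = 75446 / 1787 = 42.2 MPa

42.2


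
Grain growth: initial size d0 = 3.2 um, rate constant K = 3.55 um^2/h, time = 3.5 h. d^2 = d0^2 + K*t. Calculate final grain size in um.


d^2 = 3.2^2 + 3.55*3.5 = 22.665
d = sqrt(22.665) = 4.76 um

4.76


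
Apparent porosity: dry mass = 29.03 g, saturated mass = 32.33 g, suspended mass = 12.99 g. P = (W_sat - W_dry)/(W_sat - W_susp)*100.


P = (32.33 - 29.03) / (32.33 - 12.99) * 100 = 3.3 / 19.34 * 100 = 17.1%

17.1


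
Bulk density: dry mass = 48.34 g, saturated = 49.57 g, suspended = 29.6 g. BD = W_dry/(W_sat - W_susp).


BD = 48.34 / (49.57 - 29.6) = 48.34 / 19.97 = 2.421 g/cm^3

2.421


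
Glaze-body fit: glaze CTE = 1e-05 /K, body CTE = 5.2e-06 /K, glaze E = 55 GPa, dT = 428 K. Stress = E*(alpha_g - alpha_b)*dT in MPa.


Stress = 55*1000*(1e-05 - 5.2e-06)*428 = 113.0 MPa

113.0


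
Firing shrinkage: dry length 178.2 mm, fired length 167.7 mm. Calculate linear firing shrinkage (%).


FS = (178.2 - 167.7) / 178.2 * 100 = 5.89%

5.89


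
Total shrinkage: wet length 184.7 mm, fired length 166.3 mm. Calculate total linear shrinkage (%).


TS = (184.7 - 166.3) / 184.7 * 100 = 9.96%

9.96


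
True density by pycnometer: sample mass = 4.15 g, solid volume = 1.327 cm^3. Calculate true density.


TD = 4.15 / 1.327 = 3.127 g/cm^3

3.127


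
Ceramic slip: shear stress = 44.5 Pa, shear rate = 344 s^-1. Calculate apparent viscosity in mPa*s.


eta = tau/gamma * 1000 = 44.5/344 * 1000 = 129.4 mPa*s

129.4
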